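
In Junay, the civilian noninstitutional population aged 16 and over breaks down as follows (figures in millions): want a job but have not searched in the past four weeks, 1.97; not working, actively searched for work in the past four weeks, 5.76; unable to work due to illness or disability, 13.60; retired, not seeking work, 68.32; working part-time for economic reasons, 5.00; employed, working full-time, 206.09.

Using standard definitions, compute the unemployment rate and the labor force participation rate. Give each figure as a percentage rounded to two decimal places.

Unemployment rate ≈ 2.66%; labor force participation rate ≈ 72.11%.

Employed = 5.00 + 206.09 = 211.09 million (anyone who worked, including part-time for economic reasons, counts as employed).
Unemployed = 5.76 million.
Labor force = 211.09 + 5.76 = 216.85 million.
Not in labor force = 1.97 + 13.60 + 68.32 = 83.89 million (those not working and not actively searching are outside the labor force — including those who want a job but have given up searching).
Civilian working-age population = 216.85 + 83.89 = 300.74 million.
Unemployment rate = 5.76 / 216.85 = 2.66%.
Labor force participation rate = 216.85 / 300.74 = 72.11%.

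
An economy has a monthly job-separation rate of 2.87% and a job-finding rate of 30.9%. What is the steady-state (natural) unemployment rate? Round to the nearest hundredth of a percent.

Steady-state unemployment rate ≈ 8.50%.

At steady state the flows balance: s·E = f·U, so U/(E+U) = s/(s+f).
u* = 2.87 / (2.87 + 30.9) = 2.87 / 33.77 = 8.50%.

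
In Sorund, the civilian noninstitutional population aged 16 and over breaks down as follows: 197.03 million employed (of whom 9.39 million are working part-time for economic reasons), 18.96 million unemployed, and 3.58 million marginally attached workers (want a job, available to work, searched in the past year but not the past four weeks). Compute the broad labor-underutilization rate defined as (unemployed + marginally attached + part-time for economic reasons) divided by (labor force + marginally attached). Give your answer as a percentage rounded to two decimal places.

Broad underutilization rate ≈ 14.54%.

Labor force = 197.03 + 18.96 = 215.99 million.
Numerator = 18.96 + 3.58 + 9.39 = 31.93 million.
Denominator = 215.99 + 3.58 = 219.57 million.
Broad rate = 31.93 / 219.57 = 14.54%.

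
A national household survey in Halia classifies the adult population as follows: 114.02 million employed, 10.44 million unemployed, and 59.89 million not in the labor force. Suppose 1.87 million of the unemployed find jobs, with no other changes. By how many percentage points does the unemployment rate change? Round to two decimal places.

The unemployment rate changes by −1.50 percentage points.

Initially, labor force = 114.02 + 10.44 = 124.46 million, so u = 10.44/124.46 = 8.39%.
After the change, unemployed falls and employed rises by 1.87; labor force unchanged → E = 115.89, U = 8.57, labor force = 124.46 million.
New unemployment rate = 8.57 / 124.46 = 6.89%.
Change = 6.89% − 8.39% = −1.50 percentage points.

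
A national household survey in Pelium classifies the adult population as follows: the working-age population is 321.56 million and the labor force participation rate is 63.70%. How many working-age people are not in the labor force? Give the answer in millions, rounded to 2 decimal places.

Share not in the labor force = 1 − 0.6370 = 0.3630.
Not in labor force = 0.3630 × 321.56 ≈ 116.73 million.

About 116.73 million are not in the labor force.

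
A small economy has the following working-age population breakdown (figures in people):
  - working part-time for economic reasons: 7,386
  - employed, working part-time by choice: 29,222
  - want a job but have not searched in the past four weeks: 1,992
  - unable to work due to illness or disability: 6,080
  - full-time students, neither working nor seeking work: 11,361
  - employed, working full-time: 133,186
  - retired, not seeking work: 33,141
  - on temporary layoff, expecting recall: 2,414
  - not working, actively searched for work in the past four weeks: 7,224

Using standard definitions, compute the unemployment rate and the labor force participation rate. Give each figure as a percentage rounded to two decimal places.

Employed = 7,386 + 29,222 + 133,186 = 169,794 (anyone who worked, including part-time for economic reasons, counts as employed).
Unemployed = 2,414 + 7,224 = 9,638 (jobless and actively searching, or on temporary layoff).
Labor force = 169,794 + 9,638 = 179,432.
Not in labor force = 1,992 + 6,080 + 11,361 + 33,141 = 52,574 (those not working and not actively searching are outside the labor force — including those who want a job but have given up searching).
Civilian working-age population = 179,432 + 52,574 = 232,006.
Unemployment rate = 9,638 / 179,432 = 5.37%.
Labor force participation rate = 179,432 / 232,006 = 77.34%.

Unemployment rate ≈ 5.37%; labor force participation rate ≈ 77.34%.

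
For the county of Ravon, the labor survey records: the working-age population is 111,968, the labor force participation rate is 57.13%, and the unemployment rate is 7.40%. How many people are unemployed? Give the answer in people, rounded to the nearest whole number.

Labor force = 0.5713 × 111,968 = 63,967.
Unemployed = 0.0740 × 63,967 ≈ 4,734.

About 4,734 are unemployed.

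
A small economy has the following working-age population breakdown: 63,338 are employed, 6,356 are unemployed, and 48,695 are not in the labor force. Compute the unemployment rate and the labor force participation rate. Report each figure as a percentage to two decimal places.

Labor force = employed + unemployed = 63,338 + 6,356 = 69,694.
Working-age population = 69,694 + 48,695 = 118,389.
Unemployment rate = 6,356 / 69,694 = 9.12%.
Labor force participation rate = 69,694 / 118,389 = 58.87%.

Unemployment rate ≈ 9.12%; labor force participation rate ≈ 58.87%.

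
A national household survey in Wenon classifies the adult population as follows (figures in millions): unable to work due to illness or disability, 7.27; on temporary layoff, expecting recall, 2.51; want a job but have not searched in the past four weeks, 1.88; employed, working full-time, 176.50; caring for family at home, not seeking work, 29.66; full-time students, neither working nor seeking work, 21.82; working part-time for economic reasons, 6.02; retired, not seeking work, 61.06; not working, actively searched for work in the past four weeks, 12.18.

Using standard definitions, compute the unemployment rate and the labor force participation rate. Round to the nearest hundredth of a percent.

Unemployment rate ≈ 7.45%; labor force participation rate ≈ 61.84%.

Employed = 176.50 + 6.02 = 182.52 million (anyone who worked, including part-time for economic reasons, counts as employed).
Unemployed = 2.51 + 12.18 = 14.69 million (jobless and actively searching, or on temporary layoff).
Labor force = 182.52 + 14.69 = 197.21 million.
Not in labor force = 7.27 + 1.88 + 29.66 + 21.82 + 61.06 = 121.69 million (those not working and not actively searching are outside the labor force — including those who want a job but have given up searching).
Civilian working-age population = 197.21 + 121.69 = 318.90 million.
Unemployment rate = 14.69 / 197.21 = 7.45%.
Labor force participation rate = 197.21 / 318.90 = 61.84%.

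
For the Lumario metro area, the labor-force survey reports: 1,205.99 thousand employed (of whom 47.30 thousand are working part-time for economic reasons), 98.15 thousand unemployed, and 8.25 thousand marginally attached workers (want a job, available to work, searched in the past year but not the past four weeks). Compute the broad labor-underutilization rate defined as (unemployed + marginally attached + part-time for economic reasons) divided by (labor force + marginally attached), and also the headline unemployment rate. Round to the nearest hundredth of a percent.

Broad underutilization rate ≈ 11.71%; headline unemployment rate ≈ 7.53%.

Labor force = 1,205.99 + 98.15 = 1,304.14 thousand.
Numerator = 98.15 + 8.25 + 47.30 = 153.70 thousand.
Denominator = 1,304.14 + 8.25 = 1,312.39 thousand.
Broad rate = 153.70 / 1,312.39 = 11.71%.
Headline unemployment rate = 98.15 / 1,304.14 = 7.53%.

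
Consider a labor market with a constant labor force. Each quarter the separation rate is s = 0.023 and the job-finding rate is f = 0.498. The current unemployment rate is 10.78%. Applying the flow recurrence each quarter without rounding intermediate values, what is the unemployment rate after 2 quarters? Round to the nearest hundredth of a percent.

With a fixed labor force, u_{t+1} = u_t + s·(1−u_t) − f·u_t = u_t·(1−s−f) + s.
Here 1−s−f = 0.479 and s = 0.023.
u_1 = 0.107800 × 0.479 + 0.023 = 0.074636.
u_2 = 0.074636 × 0.479 + 0.023 = 0.058751.

Unemployment rate after two quarters ≈ 5.88%.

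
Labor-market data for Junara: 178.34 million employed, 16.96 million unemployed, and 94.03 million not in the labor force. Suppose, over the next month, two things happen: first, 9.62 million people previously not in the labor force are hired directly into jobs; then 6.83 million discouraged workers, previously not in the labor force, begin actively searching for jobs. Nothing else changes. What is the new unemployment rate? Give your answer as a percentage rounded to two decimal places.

Initially, labor force = 178.34 + 16.96 = 195.30 million, so u = 16.96/195.30 = 8.68%.
After the first change, employed and labor force both rise by 9.62; unemployed unchanged → E = 187.96, U = 16.96, labor force = 204.92 million.
After the second change, unemployed and labor force both rise by 6.83 → E = 187.96, U = 23.79, labor force = 211.75 million.
New unemployment rate = 23.79 / 211.75 = 11.23%.

New unemployment rate ≈ 11.23%.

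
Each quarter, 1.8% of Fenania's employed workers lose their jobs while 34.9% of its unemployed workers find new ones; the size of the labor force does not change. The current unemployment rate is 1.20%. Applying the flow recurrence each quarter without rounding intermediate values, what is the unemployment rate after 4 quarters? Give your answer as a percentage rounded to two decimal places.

Unemployment rate after four quarters ≈ 4.31%.

With a fixed labor force, u_{t+1} = u_t + s·(1−u_t) − f·u_t = u_t·(1−s−f) + s.
Here 1−s−f = 0.633 and s = 0.018.
u_1 = 0.012000 × 0.633 + 0.018 = 0.025596.
u_2 = 0.025596 × 0.633 + 0.018 = 0.034202.
u_3 = 0.034202 × 0.633 + 0.018 = 0.039650.
u_4 = 0.039650 × 0.633 + 0.018 = 0.043098.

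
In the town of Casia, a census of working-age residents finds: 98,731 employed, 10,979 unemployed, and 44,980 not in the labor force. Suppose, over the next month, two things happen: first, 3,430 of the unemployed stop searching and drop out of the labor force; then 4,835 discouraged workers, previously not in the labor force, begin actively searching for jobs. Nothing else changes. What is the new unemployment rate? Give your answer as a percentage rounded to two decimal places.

New unemployment rate ≈ 11.15%.

Initially, labor force = 98,731 + 10,979 = 109,710, so u = 10,979/109,710 = 10.01%.
After the first change, unemployed and labor force both fall by 3,430 → E = 98,731, U = 7,549, labor force = 106,280.
After the second change, unemployed and labor force both rise by 4,835 → E = 98,731, U = 12,384, labor force = 111,115.
New unemployment rate = 12,384 / 111,115 = 11.15%.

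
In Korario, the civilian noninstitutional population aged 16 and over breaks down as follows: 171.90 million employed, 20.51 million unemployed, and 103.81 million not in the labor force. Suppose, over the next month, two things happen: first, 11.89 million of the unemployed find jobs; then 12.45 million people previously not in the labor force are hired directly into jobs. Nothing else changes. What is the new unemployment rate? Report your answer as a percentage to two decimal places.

Initially, labor force = 171.90 + 20.51 = 192.41 million, so u = 20.51/192.41 = 10.66%.
After the first change, unemployed falls and employed rises by 11.89; labor force unchanged → E = 183.79, U = 8.62, labor force = 192.41 million.
After the second change, employed and labor force both rise by 12.45; unemployed unchanged → E = 196.24, U = 8.62, labor force = 204.86 million.
New unemployment rate = 8.62 / 204.86 = 4.21%.

New unemployment rate ≈ 4.21%.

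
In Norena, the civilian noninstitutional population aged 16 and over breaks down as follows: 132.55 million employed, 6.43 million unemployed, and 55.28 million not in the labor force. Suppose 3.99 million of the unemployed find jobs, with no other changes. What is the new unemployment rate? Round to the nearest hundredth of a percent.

Initially, labor force = 132.55 + 6.43 = 138.98 million, so u = 6.43/138.98 = 4.63%.
After the change, unemployed falls and employed rises by 3.99; labor force unchanged → E = 136.54, U = 2.44, labor force = 138.98 million.
New unemployment rate = 2.44 / 138.98 = 1.76%.

New unemployment rate ≈ 1.76%.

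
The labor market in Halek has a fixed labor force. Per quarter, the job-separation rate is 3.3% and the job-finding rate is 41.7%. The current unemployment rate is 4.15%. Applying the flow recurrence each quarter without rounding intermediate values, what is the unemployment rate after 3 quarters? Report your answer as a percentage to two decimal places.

Unemployment rate after three quarters ≈ 6.80%.

With a fixed labor force, u_{t+1} = u_t + s·(1−u_t) − f·u_t = u_t·(1−s−f) + s.
Here 1−s−f = 0.550 and s = 0.033.
u_1 = 0.041500 × 0.550 + 0.033 = 0.055825.
u_2 = 0.055825 × 0.550 + 0.033 = 0.063704.
u_3 = 0.063704 × 0.550 + 0.033 = 0.068037.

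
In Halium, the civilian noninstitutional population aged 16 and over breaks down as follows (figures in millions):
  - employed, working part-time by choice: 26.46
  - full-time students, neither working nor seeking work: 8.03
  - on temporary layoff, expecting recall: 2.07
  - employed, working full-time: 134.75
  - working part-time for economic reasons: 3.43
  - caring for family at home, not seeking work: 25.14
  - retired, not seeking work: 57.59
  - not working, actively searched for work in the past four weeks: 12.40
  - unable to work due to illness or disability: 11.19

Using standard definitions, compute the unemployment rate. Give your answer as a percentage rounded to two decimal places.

Unemployment rate ≈ 8.08%.

Employed = 26.46 + 134.75 + 3.43 = 164.64 million (anyone who worked, including part-time for economic reasons, counts as employed).
Unemployed = 2.07 + 12.40 = 14.47 million (jobless and actively searching, or on temporary layoff).
Labor force = 164.64 + 14.47 = 179.11 million.
Unemployment rate = 14.47 / 179.11 = 8.08%.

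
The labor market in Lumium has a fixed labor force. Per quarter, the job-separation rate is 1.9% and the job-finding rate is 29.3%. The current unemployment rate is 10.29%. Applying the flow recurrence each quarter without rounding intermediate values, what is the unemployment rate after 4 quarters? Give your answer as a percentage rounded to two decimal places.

With a fixed labor force, u_{t+1} = u_t + s·(1−u_t) − f·u_t = u_t·(1−s−f) + s.
Here 1−s−f = 0.688 and s = 0.019.
u_1 = 0.102900 × 0.688 + 0.019 = 0.089795.
u_2 = 0.089795 × 0.688 + 0.019 = 0.080779.
u_3 = 0.080779 × 0.688 + 0.019 = 0.074576.
u_4 = 0.074576 × 0.688 + 0.019 = 0.070308.

Unemployment rate after four quarters ≈ 7.03%.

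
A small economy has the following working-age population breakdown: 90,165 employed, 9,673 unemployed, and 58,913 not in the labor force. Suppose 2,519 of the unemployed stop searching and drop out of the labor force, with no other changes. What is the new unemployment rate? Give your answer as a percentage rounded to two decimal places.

Initially, labor force = 90,165 + 9,673 = 99,838, so u = 9,673/99,838 = 9.69%.
After the change, unemployed and labor force both fall by 2,519 → E = 90,165, U = 7,154, labor force = 97,319.
New unemployment rate = 7,154 / 97,319 = 7.35%.

New unemployment rate ≈ 7.35%.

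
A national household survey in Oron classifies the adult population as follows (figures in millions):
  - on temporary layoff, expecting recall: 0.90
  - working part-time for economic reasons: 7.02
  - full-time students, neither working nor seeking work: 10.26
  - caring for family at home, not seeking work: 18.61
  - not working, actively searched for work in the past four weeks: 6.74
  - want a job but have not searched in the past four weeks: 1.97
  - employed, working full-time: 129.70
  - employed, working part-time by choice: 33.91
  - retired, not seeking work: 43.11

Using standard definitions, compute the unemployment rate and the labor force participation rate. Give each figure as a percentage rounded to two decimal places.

Unemployment rate ≈ 4.29%; labor force participation rate ≈ 70.68%.

Employed = 7.02 + 129.70 + 33.91 = 170.63 million (anyone who worked, including part-time for economic reasons, counts as employed).
Unemployed = 0.90 + 6.74 = 7.64 million (jobless and actively searching, or on temporary layoff).
Labor force = 170.63 + 7.64 = 178.27 million.
Not in labor force = 10.26 + 18.61 + 1.97 + 43.11 = 73.95 million (those not working and not actively searching are outside the labor force — including those who want a job but have given up searching).
Civilian working-age population = 178.27 + 73.95 = 252.22 million.
Unemployment rate = 7.64 / 178.27 = 4.29%.
Labor force participation rate = 178.27 / 252.22 = 70.68%.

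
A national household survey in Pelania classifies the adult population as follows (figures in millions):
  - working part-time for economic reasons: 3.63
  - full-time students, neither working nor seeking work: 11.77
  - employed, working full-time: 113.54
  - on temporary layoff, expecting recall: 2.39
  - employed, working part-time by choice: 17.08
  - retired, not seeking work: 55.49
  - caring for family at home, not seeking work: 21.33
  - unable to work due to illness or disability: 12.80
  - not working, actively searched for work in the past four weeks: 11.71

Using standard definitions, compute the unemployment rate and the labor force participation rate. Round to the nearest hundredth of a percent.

Employed = 3.63 + 113.54 + 17.08 = 134.25 million (anyone who worked, including part-time for economic reasons, counts as employed).
Unemployed = 2.39 + 11.71 = 14.10 million (jobless and actively searching, or on temporary layoff).
Labor force = 134.25 + 14.10 = 148.35 million.
Not in labor force = 11.77 + 55.49 + 21.33 + 12.80 = 101.39 million (those not working and not actively searching are outside the labor force).
Civilian working-age population = 148.35 + 101.39 = 249.74 million.
Unemployment rate = 14.10 / 148.35 = 9.50%.
Labor force participation rate = 148.35 / 249.74 = 59.40%.

Unemployment rate ≈ 9.50%; labor force participation rate ≈ 59.40%.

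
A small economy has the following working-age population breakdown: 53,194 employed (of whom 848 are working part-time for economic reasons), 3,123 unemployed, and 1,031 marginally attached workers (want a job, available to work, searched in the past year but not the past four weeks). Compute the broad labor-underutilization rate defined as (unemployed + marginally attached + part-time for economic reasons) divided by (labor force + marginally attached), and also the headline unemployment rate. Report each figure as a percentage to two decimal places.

Labor force = 53,194 + 3,123 = 56,317.
Numerator = 3,123 + 1,031 + 848 = 5,002.
Denominator = 56,317 + 1,031 = 57,348.
Broad rate = 5,002 / 57,348 = 8.72%.
Headline unemployment rate = 3,123 / 56,317 = 5.55%.

Broad underutilization rate ≈ 8.72%; headline unemployment rate ≈ 5.55%.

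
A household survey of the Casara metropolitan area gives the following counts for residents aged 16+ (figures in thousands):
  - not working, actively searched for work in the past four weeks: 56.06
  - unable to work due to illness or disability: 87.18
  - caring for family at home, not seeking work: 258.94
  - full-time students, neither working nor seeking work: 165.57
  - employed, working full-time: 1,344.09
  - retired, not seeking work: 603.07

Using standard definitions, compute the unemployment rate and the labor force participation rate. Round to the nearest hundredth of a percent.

Unemployment rate ≈ 4.00%; labor force participation rate ≈ 55.67%.

Employed = 1,344.09 thousand.
Unemployed = 56.06 thousand.
Labor force = 1,344.09 + 56.06 = 1,400.15 thousand.
Not in labor force = 87.18 + 258.94 + 165.57 + 603.07 = 1,114.76 thousand (those not working and not actively searching are outside the labor force).
Civilian working-age population = 1,400.15 + 1,114.76 = 2,514.91 thousand.
Unemployment rate = 56.06 / 1,400.15 = 4.00%.
Labor force participation rate = 1,400.15 / 2,514.91 = 55.67%.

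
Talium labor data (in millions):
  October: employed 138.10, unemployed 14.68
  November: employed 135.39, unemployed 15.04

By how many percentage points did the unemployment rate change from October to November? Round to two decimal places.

The unemployment rate changed by +0.39 percentage points.

October: labor force = 138.10 + 14.68 = 152.78; u = 14.68/152.78 = 9.61%.
November: labor force = 135.39 + 15.04 = 150.43; u = 15.04/150.43 = 10.00%.
Change = 10.00% − 9.61% = +0.39 pp.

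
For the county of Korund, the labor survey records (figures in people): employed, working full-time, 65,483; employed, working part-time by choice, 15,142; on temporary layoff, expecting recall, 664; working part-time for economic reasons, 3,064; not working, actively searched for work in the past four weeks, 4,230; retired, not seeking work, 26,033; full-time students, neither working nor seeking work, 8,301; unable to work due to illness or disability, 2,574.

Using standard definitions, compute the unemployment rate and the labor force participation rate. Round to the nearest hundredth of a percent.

Employed = 65,483 + 15,142 + 3,064 = 83,689 (anyone who worked, including part-time for economic reasons, counts as employed).
Unemployed = 664 + 4,230 = 4,894 (jobless and actively searching, or on temporary layoff).
Labor force = 83,689 + 4,894 = 88,583.
Not in labor force = 26,033 + 8,301 + 2,574 = 36,908 (those not working and not actively searching are outside the labor force).
Civilian working-age population = 88,583 + 36,908 = 125,491.
Unemployment rate = 4,894 / 88,583 = 5.52%.
Labor force participation rate = 88,583 / 125,491 = 70.59%.

Unemployment rate ≈ 5.52%; labor force participation rate ≈ 70.59%.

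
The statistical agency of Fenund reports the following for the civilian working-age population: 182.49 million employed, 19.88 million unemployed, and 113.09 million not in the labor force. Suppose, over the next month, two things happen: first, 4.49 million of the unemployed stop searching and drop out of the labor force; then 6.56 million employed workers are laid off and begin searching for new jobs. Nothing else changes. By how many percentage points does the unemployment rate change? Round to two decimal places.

Initially, labor force = 182.49 + 19.88 = 202.37 million, so u = 19.88/202.37 = 9.82%.
After the first change, unemployed and labor force both fall by 4.49 → E = 182.49, U = 15.39, labor force = 197.88 million.
After the second change, employed falls and unemployed rises by 6.56; labor force unchanged → E = 175.93, U = 21.95, labor force = 197.88 million.
New unemployment rate = 21.95 / 197.88 = 11.09%.
Change = 11.09% − 9.82% = +1.27 percentage points.

The unemployment rate changes by +1.27 percentage points.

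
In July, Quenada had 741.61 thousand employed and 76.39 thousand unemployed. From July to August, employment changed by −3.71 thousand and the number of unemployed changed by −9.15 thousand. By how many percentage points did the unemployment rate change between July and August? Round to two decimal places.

July: labor force = 741.61 + 76.39 = 818.00; u = 76.39/818.00 = 9.34%.
August: labor force = 737.90 + 67.24 = 805.14; u = 67.24/805.14 = 8.35%.
Change = 8.35% − 9.34% = −0.99 pp.

The unemployment rate changed by −0.99 percentage points.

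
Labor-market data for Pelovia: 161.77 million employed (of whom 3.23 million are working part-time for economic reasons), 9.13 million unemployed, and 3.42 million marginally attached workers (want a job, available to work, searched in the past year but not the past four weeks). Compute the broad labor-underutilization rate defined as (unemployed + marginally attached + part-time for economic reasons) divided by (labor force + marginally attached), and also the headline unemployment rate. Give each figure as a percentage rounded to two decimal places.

Labor force = 161.77 + 9.13 = 170.90 million.
Numerator = 9.13 + 3.42 + 3.23 = 15.78 million.
Denominator = 170.90 + 3.42 = 174.32 million.
Broad rate = 15.78 / 174.32 = 9.05%.
Headline unemployment rate = 9.13 / 170.90 = 5.34%.

Broad underutilization rate ≈ 9.05%; headline unemployment rate ≈ 5.34%.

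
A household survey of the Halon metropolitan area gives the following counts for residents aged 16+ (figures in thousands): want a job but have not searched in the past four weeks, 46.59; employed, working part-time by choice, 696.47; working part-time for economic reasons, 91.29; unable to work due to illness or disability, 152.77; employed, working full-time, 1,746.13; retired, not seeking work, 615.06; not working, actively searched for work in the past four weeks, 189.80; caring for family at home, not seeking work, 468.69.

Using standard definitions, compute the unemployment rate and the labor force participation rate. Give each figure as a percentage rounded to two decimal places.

Employed = 696.47 + 91.29 + 1,746.13 = 2,533.89 thousand (anyone who worked, including part-time for economic reasons, counts as employed).
Unemployed = 189.80 thousand.
Labor force = 2,533.89 + 189.80 = 2,723.69 thousand.
Not in labor force = 46.59 + 152.77 + 615.06 + 468.69 = 1,283.11 thousand (those not working and not actively searching are outside the labor force — including those who want a job but have given up searching).
Civilian working-age population = 2,723.69 + 1,283.11 = 4,006.80 thousand.
Unemployment rate = 189.80 / 2,723.69 = 6.97%.
Labor force participation rate = 2,723.69 / 4,006.80 = 67.98%.

Unemployment rate ≈ 6.97%; labor force participation rate ≈ 67.98%.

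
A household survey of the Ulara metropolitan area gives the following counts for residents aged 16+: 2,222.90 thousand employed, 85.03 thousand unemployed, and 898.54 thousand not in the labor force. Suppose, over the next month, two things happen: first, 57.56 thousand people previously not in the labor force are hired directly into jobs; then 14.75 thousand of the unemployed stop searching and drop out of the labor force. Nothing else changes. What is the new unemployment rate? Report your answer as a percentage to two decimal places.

New unemployment rate ≈ 2.99%.

Initially, labor force = 2,222.90 + 85.03 = 2,307.93 thousand, so u = 85.03/2,307.93 = 3.68%.
After the first change, employed and labor force both rise by 57.56; unemployed unchanged → E = 2,280.46, U = 85.03, labor force = 2,365.49 thousand.
After the second change, unemployed and labor force both fall by 14.75 → E = 2,280.46, U = 70.28, labor force = 2,350.74 thousand.
New unemployment rate = 70.28 / 2,350.74 = 2.99%.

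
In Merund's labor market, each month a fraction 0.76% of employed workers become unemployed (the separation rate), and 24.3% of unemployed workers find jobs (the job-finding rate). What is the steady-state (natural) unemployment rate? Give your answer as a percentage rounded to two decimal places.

At steady state the flows balance: s·E = f·U, so U/(E+U) = s/(s+f).
u* = 0.76 / (0.76 + 24.3) = 0.76 / 25.06 = 3.03%.

Steady-state unemployment rate ≈ 3.03%.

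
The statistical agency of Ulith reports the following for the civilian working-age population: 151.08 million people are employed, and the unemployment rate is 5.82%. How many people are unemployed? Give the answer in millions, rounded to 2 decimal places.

About 9.34 million are unemployed.

Let U be the number unemployed. The labor force is E + U, and U/(E+U) = 0.0582.
So U = 0.0582 × 151.08 / (1 − 0.0582) = 8.7929 / 0.9418 ≈ 9.34 million.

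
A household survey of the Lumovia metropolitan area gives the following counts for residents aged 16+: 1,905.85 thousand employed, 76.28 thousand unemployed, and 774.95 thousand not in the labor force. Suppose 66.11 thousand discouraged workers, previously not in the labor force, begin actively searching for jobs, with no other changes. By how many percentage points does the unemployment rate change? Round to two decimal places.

The unemployment rate changes by +3.10 percentage points.

Initially, labor force = 1,905.85 + 76.28 = 1,982.13 thousand, so u = 76.28/1,982.13 = 3.85%.
After the change, unemployed and labor force both rise by 66.11 → E = 1,905.85, U = 142.39, labor force = 2,048.24 thousand.
New unemployment rate = 142.39 / 2,048.24 = 6.95%.
Change = 6.95% − 3.85% = +3.10 percentage points.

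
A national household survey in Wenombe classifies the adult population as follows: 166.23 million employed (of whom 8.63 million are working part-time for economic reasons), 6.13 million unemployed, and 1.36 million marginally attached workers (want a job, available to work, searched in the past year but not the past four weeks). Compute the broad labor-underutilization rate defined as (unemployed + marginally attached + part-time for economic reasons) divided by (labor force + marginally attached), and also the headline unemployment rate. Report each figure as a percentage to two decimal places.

Broad underutilization rate ≈ 9.28%; headline unemployment rate ≈ 3.56%.

Labor force = 166.23 + 6.13 = 172.36 million.
Numerator = 6.13 + 1.36 + 8.63 = 16.12 million.
Denominator = 172.36 + 1.36 = 173.72 million.
Broad rate = 16.12 / 173.72 = 9.28%.
Headline unemployment rate = 6.13 / 172.36 = 3.56%.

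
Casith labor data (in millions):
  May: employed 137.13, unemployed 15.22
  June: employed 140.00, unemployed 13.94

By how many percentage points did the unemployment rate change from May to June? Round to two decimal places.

May: labor force = 137.13 + 15.22 = 152.35; u = 15.22/152.35 = 9.99%.
June: labor force = 140.00 + 13.94 = 153.94; u = 13.94/153.94 = 9.06%.
Change = 9.06% − 9.99% = −0.93 pp.

The unemployment rate changed by −0.93 percentage points.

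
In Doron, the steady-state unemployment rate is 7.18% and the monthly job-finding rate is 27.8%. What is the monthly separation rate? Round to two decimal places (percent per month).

Separation rate ≈ 2.15% per month.

From u* = s/(s+f): s = u·f/(1−u).
s = 0.0718 × 27.8 / (1 − 0.0718) = 1.9960 / 0.9282 ≈ 2.15% per month.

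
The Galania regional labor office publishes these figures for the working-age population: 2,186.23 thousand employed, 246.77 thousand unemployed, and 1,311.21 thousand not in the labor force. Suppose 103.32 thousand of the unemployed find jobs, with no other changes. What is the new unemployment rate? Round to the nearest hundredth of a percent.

Initially, labor force = 2,186.23 + 246.77 = 2,433.00 thousand, so u = 246.77/2,433.00 = 10.14%.
After the change, unemployed falls and employed rises by 103.32; labor force unchanged → E = 2,289.55, U = 143.45, labor force = 2,433.00 thousand.
New unemployment rate = 143.45 / 2,433.00 = 5.90%.

New unemployment rate ≈ 5.90%.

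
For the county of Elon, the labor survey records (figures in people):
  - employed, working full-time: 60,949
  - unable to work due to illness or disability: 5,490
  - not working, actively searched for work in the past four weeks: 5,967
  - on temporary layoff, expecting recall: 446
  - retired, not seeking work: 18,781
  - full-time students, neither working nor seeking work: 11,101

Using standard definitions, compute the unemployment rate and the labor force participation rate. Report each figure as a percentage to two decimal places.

Unemployment rate ≈ 9.52%; labor force participation rate ≈ 65.57%.

Employed = 60,949.
Unemployed = 5,967 + 446 = 6,413 (jobless and actively searching, or on temporary layoff).
Labor force = 60,949 + 6,413 = 67,362.
Not in labor force = 5,490 + 18,781 + 11,101 = 35,372 (those not working and not actively searching are outside the labor force).
Civilian working-age population = 67,362 + 35,372 = 102,734.
Unemployment rate = 6,413 / 67,362 = 9.52%.
Labor force participation rate = 67,362 / 102,734 = 65.57%.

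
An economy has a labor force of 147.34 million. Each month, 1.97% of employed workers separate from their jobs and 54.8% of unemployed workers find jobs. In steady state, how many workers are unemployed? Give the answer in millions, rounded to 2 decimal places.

About 5.11 million are unemployed in steady state.

Steady-state unemployment rate u* = s/(s+f) = 1.97/(1.97+54.8) = 0.034701.
Unemployed = u* × labor force = 0.034701 × 147.34 ≈ 5.11 million.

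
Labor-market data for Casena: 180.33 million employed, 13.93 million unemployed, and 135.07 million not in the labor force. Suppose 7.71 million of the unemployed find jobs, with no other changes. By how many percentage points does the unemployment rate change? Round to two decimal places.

The unemployment rate changes by −3.97 percentage points.

Initially, labor force = 180.33 + 13.93 = 194.26 million, so u = 13.93/194.26 = 7.17%.
After the change, unemployed falls and employed rises by 7.71; labor force unchanged → E = 188.04, U = 6.22, labor force = 194.26 million.
New unemployment rate = 6.22 / 194.26 = 3.20%.
Change = 3.20% − 7.17% = −3.97 percentage points.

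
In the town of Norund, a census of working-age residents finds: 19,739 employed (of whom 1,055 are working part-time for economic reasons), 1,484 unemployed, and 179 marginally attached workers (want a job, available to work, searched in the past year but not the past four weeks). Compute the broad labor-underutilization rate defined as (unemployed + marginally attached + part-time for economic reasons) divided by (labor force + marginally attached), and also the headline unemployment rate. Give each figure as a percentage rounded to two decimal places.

Broad underutilization rate ≈ 12.70%; headline unemployment rate ≈ 6.99%.

Labor force = 19,739 + 1,484 = 21,223.
Numerator = 1,484 + 179 + 1,055 = 2,718.
Denominator = 21,223 + 179 = 21,402.
Broad rate = 2,718 / 21,402 = 12.70%.
Headline unemployment rate = 1,484 / 21,223 = 6.99%.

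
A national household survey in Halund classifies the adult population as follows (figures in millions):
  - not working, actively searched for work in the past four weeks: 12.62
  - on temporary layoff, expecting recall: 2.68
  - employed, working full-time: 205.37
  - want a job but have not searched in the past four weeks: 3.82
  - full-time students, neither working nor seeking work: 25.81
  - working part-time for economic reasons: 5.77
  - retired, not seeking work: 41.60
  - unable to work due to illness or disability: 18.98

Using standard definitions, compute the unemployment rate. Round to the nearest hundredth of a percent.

Unemployment rate ≈ 6.76%.

Employed = 205.37 + 5.77 = 211.14 million (anyone who worked, including part-time for economic reasons, counts as employed).
Unemployed = 12.62 + 2.68 = 15.30 million (jobless and actively searching, or on temporary layoff).
Labor force = 211.14 + 15.30 = 226.44 million.
Unemployment rate = 15.30 / 226.44 = 6.76%.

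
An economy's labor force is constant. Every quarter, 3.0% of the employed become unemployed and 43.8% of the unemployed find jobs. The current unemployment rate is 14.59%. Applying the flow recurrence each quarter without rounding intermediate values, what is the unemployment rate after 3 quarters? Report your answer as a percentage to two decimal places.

Unemployment rate after three quarters ≈ 7.64%.

With a fixed labor force, u_{t+1} = u_t + s·(1−u_t) − f·u_t = u_t·(1−s−f) + s.
Here 1−s−f = 0.532 and s = 0.030.
u_1 = 0.145900 × 0.532 + 0.030 = 0.107619.
u_2 = 0.107619 × 0.532 + 0.030 = 0.087253.
u_3 = 0.087253 × 0.532 + 0.030 = 0.076419.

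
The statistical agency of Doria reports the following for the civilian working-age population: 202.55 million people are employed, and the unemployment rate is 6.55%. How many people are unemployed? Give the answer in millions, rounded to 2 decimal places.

About 14.20 million are unemployed.

Let U be the number unemployed. The labor force is E + U, and U/(E+U) = 0.0655.
So U = 0.0655 × 202.55 / (1 − 0.0655) = 13.2670 / 0.9345 ≈ 14.20 million.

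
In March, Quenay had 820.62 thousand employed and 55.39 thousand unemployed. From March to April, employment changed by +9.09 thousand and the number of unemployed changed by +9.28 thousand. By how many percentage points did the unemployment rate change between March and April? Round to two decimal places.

The unemployment rate changed by +0.91 percentage points.

March: labor force = 820.62 + 55.39 = 876.01; u = 55.39/876.01 = 6.32%.
April: labor force = 829.71 + 64.67 = 894.38; u = 64.67/894.38 = 7.23%.
Change = 7.23% − 6.32% = +0.91 pp.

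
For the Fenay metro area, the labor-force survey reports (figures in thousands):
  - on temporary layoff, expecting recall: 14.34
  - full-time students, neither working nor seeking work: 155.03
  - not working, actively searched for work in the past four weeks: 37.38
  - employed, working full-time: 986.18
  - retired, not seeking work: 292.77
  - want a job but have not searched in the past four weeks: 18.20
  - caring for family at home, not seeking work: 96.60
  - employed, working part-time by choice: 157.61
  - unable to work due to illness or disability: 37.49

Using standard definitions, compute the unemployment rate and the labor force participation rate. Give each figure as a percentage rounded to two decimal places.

Employed = 986.18 + 157.61 = 1,143.79 thousand.
Unemployed = 14.34 + 37.38 = 51.72 thousand (jobless and actively searching, or on temporary layoff).
Labor force = 1,143.79 + 51.72 = 1,195.51 thousand.
Not in labor force = 155.03 + 292.77 + 18.20 + 96.60 + 37.49 = 600.09 thousand (those not working and not actively searching are outside the labor force — including those who want a job but have given up searching).
Civilian working-age population = 1,195.51 + 600.09 = 1,795.60 thousand.
Unemployment rate = 51.72 / 1,195.51 = 4.33%.
Labor force participation rate = 1,195.51 / 1,795.60 = 66.58%.

Unemployment rate ≈ 4.33%; labor force participation rate ≈ 66.58%.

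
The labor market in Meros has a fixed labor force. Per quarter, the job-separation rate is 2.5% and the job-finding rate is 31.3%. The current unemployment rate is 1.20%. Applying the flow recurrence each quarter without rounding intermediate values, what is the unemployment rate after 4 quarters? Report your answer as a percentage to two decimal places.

With a fixed labor force, u_{t+1} = u_t + s·(1−u_t) − f·u_t = u_t·(1−s−f) + s.
Here 1−s−f = 0.662 and s = 0.025.
u_1 = 0.012000 × 0.662 + 0.025 = 0.032944.
u_2 = 0.032944 × 0.662 + 0.025 = 0.046809.
u_3 = 0.046809 × 0.662 + 0.025 = 0.055988.
u_4 = 0.055988 × 0.662 + 0.025 = 0.062064.

Unemployment rate after four quarters ≈ 6.21%.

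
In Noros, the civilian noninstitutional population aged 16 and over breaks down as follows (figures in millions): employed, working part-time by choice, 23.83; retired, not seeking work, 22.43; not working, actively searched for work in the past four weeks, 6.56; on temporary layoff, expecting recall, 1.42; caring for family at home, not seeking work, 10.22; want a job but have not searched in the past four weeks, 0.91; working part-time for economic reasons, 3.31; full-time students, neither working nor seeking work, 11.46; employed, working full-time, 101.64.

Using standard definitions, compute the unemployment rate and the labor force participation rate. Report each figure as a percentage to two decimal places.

Unemployment rate ≈ 5.84%; labor force participation rate ≈ 75.23%.

Employed = 23.83 + 3.31 + 101.64 = 128.78 million (anyone who worked, including part-time for economic reasons, counts as employed).
Unemployed = 6.56 + 1.42 = 7.98 million (jobless and actively searching, or on temporary layoff).
Labor force = 128.78 + 7.98 = 136.76 million.
Not in labor force = 22.43 + 10.22 + 0.91 + 11.46 = 45.02 million (those not working and not actively searching are outside the labor force — including those who want a job but have given up searching).
Civilian working-age population = 136.76 + 45.02 = 181.78 million.
Unemployment rate = 7.98 / 136.76 = 5.84%.
Labor force participation rate = 136.76 / 181.78 = 75.23%.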